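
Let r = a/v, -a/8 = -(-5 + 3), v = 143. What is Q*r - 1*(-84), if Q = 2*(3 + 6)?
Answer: 11724/143 ≈ 81.986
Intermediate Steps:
a = -16 (a = -(-8)*(-5 + 3) = -(-8)*(-2) = -8*2 = -16)
Q = 18 (Q = 2*9 = 18)
r = -16/143 ≈ -0.11189
Q*r - 1*(-84) = 18*(-16/143) - 1*(-84) = -288/143 + 84 = 11724/143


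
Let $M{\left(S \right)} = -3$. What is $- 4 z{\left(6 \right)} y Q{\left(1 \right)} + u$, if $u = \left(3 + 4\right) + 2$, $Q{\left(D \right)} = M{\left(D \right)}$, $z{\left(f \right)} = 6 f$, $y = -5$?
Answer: $-2151$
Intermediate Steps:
$Q{\left(D \right)} = -3$
$u = 9$ ($u = 7 + 2 = 9$)
$- 4 z{\left(6 \right)} y Q{\left(1 \right)} + u = - 4 \cdot 6 \cdot 6 \left(-5\right) \left(-3\right) + 9 = \left(-4\right) 36 \left(-5\right) \left(-3\right) + 9 = \left(-144\right) \left(-5\right) \left(-3\right) + 9 = 720 \left(-3\right) + 9 = -2160 + 9 = -2151$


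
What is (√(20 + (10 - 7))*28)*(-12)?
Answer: -336*√23 ≈ -1611.4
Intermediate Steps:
(√(20 + (10 - 7))*28)*(-12) = (√(20 + 3)*28)*(-12) = (√23*28)*(-12) = (28*√23)*(-12) = -336*√23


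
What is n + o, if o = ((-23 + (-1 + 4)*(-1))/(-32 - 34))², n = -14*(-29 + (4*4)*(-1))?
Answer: 686239/1089 ≈ 630.16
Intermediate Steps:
n = 630 (n = -14*(-29 + 16*(-1)) = -14*(-29 - 16) = -14*(-45) = 630)
o = 169/1089 (o = ((-23 + 3*(-1))/(-66))² = ((-23 - 3)*(-1/66))² = (-26*(-1/66))² = (13/33)² = 169/1089 ≈ 0.15519)
n + o = 630 + 169/1089 = 686239/1089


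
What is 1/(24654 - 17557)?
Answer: 1/7097 ≈ 0.00014090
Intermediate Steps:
1/(24654 - 17557) = 1/7097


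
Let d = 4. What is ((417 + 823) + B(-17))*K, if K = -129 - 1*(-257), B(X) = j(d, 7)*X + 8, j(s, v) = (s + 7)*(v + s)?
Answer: -103552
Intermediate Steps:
j(s, v) = (7 + s)*(s + v)
B(X) = 8 + 121*X (B(X) = (4² + 7*4 + 7*7 + 4*7)*X + 8 = (16 + 28 + 49 + 28)*X + 8 = 121*X + 8 = 8 + 121*X)
K = 128 (K = -129 + 257 = 128)
((417 + 823) + B(-17))*K = ((417 + 823) + (8 + 121*(-17)))*128 = (1240 + (8 - 2057))*128 = (1240 - 2049)*128 = -809*128 = -103552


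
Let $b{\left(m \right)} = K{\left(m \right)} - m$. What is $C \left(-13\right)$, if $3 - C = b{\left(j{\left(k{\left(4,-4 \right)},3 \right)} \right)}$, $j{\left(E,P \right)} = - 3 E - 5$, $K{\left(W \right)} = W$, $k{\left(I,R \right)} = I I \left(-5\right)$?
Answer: $-39$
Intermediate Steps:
$k{\left(I,R \right)} = - 5 I^{2}$ ($k{\left(I,R \right)} = I^{2} \left(-5\right) = - 5 I^{2}$)
$j{\left(E,P \right)} = -5 - 3 E$
$b{\left(m \right)} = 0$ ($b{\left(m \right)} = m - m = 0$)
$C = 3$ ($C = 3 - 0 = 3 + 0 = 3$)
$C \left(-13\right) = 3 \left(-13\right) = -39$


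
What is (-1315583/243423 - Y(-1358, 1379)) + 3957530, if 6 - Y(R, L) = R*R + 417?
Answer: 1412364489832/243423 ≈ 5.8021e+6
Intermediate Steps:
Y(R, L) = -411 - R² (Y(R, L) = 6 - (R*R + 417) = 6 - (R² + 417) = 6 - (417 + R²) = 6 + (-417 - R²) = -411 - R²)
(-1315583/243423 - Y(-1358, 1379)) + 3957530 = (-1315583/243423 - (-411 - 1*(-1358)²)) + 3957530 = (-1315583*1/243423 - (-411 - 1*1844164)) + 3957530 = (-1315583/243423 - (-411 - 1844164)) + 3957530 = (-1315583/243423 - 1*(-1844575)) + 3957530 = (-1315583/243423 + 1844575) + 3957530 = 449010664642/243423 + 3957530 = 1412364489832/243423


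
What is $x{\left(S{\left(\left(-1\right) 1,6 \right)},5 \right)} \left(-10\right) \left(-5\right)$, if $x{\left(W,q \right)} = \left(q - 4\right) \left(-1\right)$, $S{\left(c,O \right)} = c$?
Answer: $-50$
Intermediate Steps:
$x{\left(W,q \right)} = 4 - q$ ($x{\left(W,q \right)} = \left(-4 + q\right) \left(-1\right) = 4 - q$)
$x{\left(S{\left(\left(-1\right) 1,6 \right)},5 \right)} \left(-10\right) \left(-5\right) = \left(4 - 5\right) \left(-10\right) \left(-5\right) = \left(-1\right) \left(-10\right) \left(-5\right) = 10 \left(-5\right) = -50$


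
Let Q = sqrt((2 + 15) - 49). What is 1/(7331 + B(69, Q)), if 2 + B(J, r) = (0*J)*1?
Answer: 1/7329 ≈ 0.00013644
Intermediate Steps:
Q = 4*I*sqrt(2) (Q = sqrt(17 - 49) = sqrt(-32) = 4*I*sqrt(2) ≈ 5.6569*I)
B(J, r) = -2 (B(J, r) = -2 + (0*J)*1 = -2 + 0*1 = -2 + 0 = -2)
1/(7331 + B(69, Q)) = 1/(7331 - 2) = 1/7329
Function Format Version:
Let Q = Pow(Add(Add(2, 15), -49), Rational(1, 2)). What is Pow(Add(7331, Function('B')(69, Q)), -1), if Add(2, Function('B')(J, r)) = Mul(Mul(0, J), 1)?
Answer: Rational(1, 7329) ≈ 0.00013644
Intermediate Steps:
Q = Mul(4, I, Pow(2, Rational(1, 2))) (Q = Pow(Add(17, -49), Rational(1, 2)) = Pow(-32, Rational(1, 2)) = Mul(4, I, Pow(2, Rational(1, 2))) ≈ Mul(5.6569, I))
Function('B')(J, r) = -2 (Function('B')(J, r) = Add(-2, Mul(Mul(0, J), 1)) = Add(-2, Mul(0, 1)) = Add(-2, 0) = -2)
Pow(Add(7331, Function('B')(69, Q)), -1) = Pow(Add(7331, -2), -1) = Pow(7329, -1) = Rational(1, 7329)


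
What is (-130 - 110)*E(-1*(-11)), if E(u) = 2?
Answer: -480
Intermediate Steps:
(-130 - 110)*E(-1*(-11)) = (-130 - 110)*2 = -240*2 = -480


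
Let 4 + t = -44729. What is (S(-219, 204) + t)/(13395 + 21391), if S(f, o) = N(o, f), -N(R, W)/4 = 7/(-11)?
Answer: -492035/382646 ≈ -1.2859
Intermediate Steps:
t = -44733 (t = -4 - 44729 = -44733)
N(R, W) = 28/11 (N(R, W) = -28/(-11) = -28*(-1)/11 = -4*(-7/11) = 28/11)
S(f, o) = 28/11
(S(-219, 204) + t)/(13395 + 21391) = (28/11 - 44733)/(13395 + 21391) = -492035/11/34786 = -492035/11*1/34786 = -492035/382646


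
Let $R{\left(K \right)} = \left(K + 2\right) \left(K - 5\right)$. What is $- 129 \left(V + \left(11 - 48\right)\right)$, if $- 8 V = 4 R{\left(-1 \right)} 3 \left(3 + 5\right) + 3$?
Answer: $- \frac{35733}{8} \approx -4466.6$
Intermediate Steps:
$R{\left(K \right)} = \left(-5 + K\right) \left(2 + K\right)$ ($R{\left(K \right)} = \left(2 + K\right) \left(-5 + K\right) = \left(-5 + K\right) \left(2 + K\right)$)
$V = \frac{573}{8}$ ($V = - \frac{4 \left(-10 + \left(-1\right)^{2} - -3\right) 3 \left(3 + 5\right) + 3}{8} = - \frac{4 \left(-10 + 1 + 3\right) 3 \cdot 8 + 3}{8} = - \frac{4 \left(-6\right) 3 \cdot 8 + 3}{8} = - \frac{\left(-24\right) 3 \cdot 8 + 3}{8} = - \frac{\left(-72\right) 8 + 3}{8} = - \frac{-576 + 3}{8} = \left(- \frac{1}{8}\right) \left(-573\right) = \frac{573}{8} \approx 71.625$)
$- 129 \left(V + \left(11 - 48\right)\right) = - 129 \left(\frac{573}{8} + \left(11 - 48\right)\right) = - 129 \left(\frac{573}{8} - 37\right) = \left(-129\right) \frac{277}{8} = - \frac{35733}{8}$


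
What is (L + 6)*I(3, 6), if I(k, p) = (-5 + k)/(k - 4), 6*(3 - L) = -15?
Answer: 23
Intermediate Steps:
L = 11/2 (L = 3 - ⅙*(-15) = 3 + 5/2 = 11/2 ≈ 5.5000)
I(k, p) = (-5 + k)/(-4 + k)
(L + 6)*I(3, 6) = (11/2 + 6)*((-5 + 3)/(-4 + 3)) = 23*(-2/(-1))/2 = 23*(-1*(-2))/2 = (23/2)*2 = 23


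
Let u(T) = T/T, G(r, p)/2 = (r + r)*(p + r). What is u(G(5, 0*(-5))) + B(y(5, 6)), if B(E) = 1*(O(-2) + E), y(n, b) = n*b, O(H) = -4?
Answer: 27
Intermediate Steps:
G(r, p) = 4*r*(p + r) (G(r, p) = 2*((r + r)*(p + r)) = 2*((2*r)*(p + r)) = 2*(2*r*(p + r)) = 4*r*(p + r))
y(n, b) = b*n
B(E) = -4 + E (B(E) = 1*(-4 + E) = -4 + E)
u(T) = 1
u(G(5, 0*(-5))) + B(y(5, 6)) = 1 + (-4 + 6*5) = 1 + (-4 + 30) = 1 + 26 = 27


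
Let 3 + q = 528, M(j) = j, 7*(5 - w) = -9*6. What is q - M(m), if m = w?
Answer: 3586/7 ≈ 512.29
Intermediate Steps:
w = 89/7 (w = 5 - (-9)*6/7 = 5 - ⅐*(-54) = 5 + 54/7 = 89/7 ≈ 12.714)
m = 89/7 ≈ 12.714
q = 525 (q = -3 + 528 = 525)
q - M(m) = 525 - 1*89/7 = 525 - 89/7 = 3586/7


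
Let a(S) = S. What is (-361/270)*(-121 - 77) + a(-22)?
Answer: 3641/15 ≈ 242.73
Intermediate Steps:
(-361/270)*(-121 - 77) + a(-22) = (-361/270)*(-121 - 77) - 22 = -361*1/270*(-198) - 22 = -361/270*(-198) - 22 = 3971/15 - 22 = 3641/15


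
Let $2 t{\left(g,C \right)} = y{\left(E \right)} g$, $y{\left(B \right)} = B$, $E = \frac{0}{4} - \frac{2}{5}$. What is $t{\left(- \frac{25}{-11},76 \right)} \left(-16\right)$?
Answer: $\frac{80}{11} \approx 7.2727$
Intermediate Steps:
$E = - \frac{2}{5}$ ($E = 0 \cdot \frac{1}{4} - \frac{2}{5} = 0 - \frac{2}{5} = - \frac{2}{5} \approx -0.4$)
$t{\left(g,C \right)} = - \frac{g}{5}$ ($t{\left(g,C \right)} = \frac{\left(- \frac{2}{5}\right) g}{2} = - \frac{g}{5}$)
$t{\left(- \frac{25}{-11},76 \right)} \left(-16\right) = - \frac{\left(-25\right) \frac{1}{-11}}{5} \left(-16\right) = - \frac{\left(-25\right) \left(- \frac{1}{11}\right)}{5} \left(-16\right) = \left(- \frac{1}{5}\right) \frac{25}{11} \left(-16\right) = \left(- \frac{5}{11}\right) \left(-16\right) = \frac{80}{11}$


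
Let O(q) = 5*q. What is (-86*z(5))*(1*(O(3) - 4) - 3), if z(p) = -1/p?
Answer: 688/5 ≈ 137.60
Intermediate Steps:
(-86*z(5))*(1*(O(3) - 4) - 3) = (-(-86)/5)*(1*(5*3 - 4) - 3) = (-(-86)/5)*(1*(15 - 4) - 3) = (-86*(-⅕))*(1*11 - 3) = 86*(11 - 3)/5 = (86/5)*8 = 688/5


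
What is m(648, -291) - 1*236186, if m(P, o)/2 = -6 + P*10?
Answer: -223238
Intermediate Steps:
m(P, o) = -12 + 20*P (m(P, o) = 2*(-6 + P*10) = 2*(-6 + 10*P) = -12 + 20*P)
m(648, -291) - 1*236186 = (-12 + 20*648) - 1*236186 = (-12 + 12960) - 236186 = 12948 - 236186 = -223238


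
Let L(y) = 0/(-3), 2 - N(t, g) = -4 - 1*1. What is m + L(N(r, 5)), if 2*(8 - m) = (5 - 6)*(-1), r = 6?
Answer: 15/2 ≈ 7.5000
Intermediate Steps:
N(t, g) = 7 (N(t, g) = 2 - (-4 - 1*1) = 2 - (-4 - 1) = 2 - 1*(-5) = 2 + 5 = 7)
L(y) = 0 (L(y) = 0*(-1/3) = 0)
m = 15/2 (m = 8 - (5 - 6)*(-1)/2 = 8 - (-1)*(-1)/2 = 8 - 1/2*1 = 8 - 1/2 = 15/2 ≈ 7.5000)
m + L(N(r, 5)) = 15/2 + 0 = 15/2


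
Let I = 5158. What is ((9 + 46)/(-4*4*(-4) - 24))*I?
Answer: 28369/4 ≈ 7092.3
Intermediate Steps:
((9 + 46)/(-4*4*(-4) - 24))*I = ((9 + 46)/(-4*4*(-4) - 24))*5158 = (55/(-16*(-4) - 24))*5158 = (55/(64 - 24))*5158 = (55/40)*5158 = (55*(1/40))*5158 = (11/8)*5158 = 28369/4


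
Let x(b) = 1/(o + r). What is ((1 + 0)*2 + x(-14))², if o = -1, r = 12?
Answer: 529/121 ≈ 4.3719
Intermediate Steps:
x(b) = 1/11 (x(b) = 1/(-1 + 12) = 1/11)
((1 + 0)*2 + x(-14))² = ((1 + 0)*2 + 1/11)² = (1*2 + 1/11)² = (2 + 1/11)² = (23/11)² = 529/121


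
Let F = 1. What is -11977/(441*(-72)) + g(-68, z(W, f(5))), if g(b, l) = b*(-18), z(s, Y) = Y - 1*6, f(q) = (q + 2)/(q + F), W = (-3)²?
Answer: 5553775/4536 ≈ 1224.4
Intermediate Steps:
W = 9
f(q) = (2 + q)/(1 + q) (f(q) = (q + 2)/(q + 1) = (2 + q)/(1 + q))
z(s, Y) = -6 + Y (z(s, Y) = Y - 6 = -6 + Y)
g(b, l) = -18*b
-11977/(441*(-72)) + g(-68, z(W, f(5))) = -11977/(441*(-72)) - 18*(-68) = -11977/(-31752) + 1224 = -11977*(-1/31752) + 1224 = 1711/4536 + 1224 = 5553775/4536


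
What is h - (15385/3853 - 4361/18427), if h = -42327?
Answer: -3005451146999/70999231 ≈ -42331.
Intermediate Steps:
h - (15385/3853 - 4361/18427) = -42327 - (15385/3853 - 4361/18427) = -42327 - 1*266696462/70999231 = -42327 - 266696462/70999231 = -3005451146999/70999231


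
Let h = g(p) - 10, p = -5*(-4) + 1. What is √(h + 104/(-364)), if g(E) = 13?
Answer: √133/7 ≈ 1.6475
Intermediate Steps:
p = 21 (p = 20 + 1 = 21)
h = 3 (h = 13 - 10 = 3)
√(h + 104/(-364)) = √(3 + 104/(-364)) = √(3 + 104*(-1/364)) = √(3 - 2/7) = √(19/7) = √133/7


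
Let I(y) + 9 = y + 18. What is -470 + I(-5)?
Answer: -466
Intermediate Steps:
I(y) = 9 + y (I(y) = -9 + (y + 18) = -9 + (18 + y) = 9 + y)
-470 + I(-5) = -470 + (9 - 5) = -470 + 4 = -466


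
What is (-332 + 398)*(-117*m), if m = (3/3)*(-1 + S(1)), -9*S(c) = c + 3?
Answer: 11154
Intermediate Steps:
S(c) = -⅓ - c/9 (S(c) = -(c + 3)/9 = -(3 + c)/9 = -⅓ - c/9)
m = -13/9 (m = (3/3)*(-1 + (-⅓ - ⅑*1)) = (3*(⅓))*(-1 + (-⅓ - ⅑)) = 1*(-1 - 4/9) = 1*(-13/9) = -13/9 ≈ -1.4444)
(-332 + 398)*(-117*m) = (-332 + 398)*(-117*(-13/9)) = 66*169 = 11154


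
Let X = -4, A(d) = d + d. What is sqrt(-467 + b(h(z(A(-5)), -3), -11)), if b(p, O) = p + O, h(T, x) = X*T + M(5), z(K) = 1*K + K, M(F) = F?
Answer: I*sqrt(393) ≈ 19.824*I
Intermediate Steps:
A(d) = 2*d
z(K) = 2*K (z(K) = K + K = 2*K)
h(T, x) = 5 - 4*T (h(T, x) = -4*T + 5 = 5 - 4*T)
b(p, O) = O + p
sqrt(-467 + b(h(z(A(-5)), -3), -11)) = sqrt(-467 + (-11 + (5 - 8*2*(-5)))) = sqrt(-467 + (-11 + (5 - 8*(-10)))) = sqrt(-467 + (-11 + (5 - 4*(-20)))) = sqrt(-467 + (-11 + (5 + 80))) = sqrt(-467 + (-11 + 85)) = sqrt(-467 + 74) = sqrt(-393) = I*sqrt(393)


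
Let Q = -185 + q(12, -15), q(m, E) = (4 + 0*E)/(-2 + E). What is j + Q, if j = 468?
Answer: 4807/17 ≈ 282.76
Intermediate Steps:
q(m, E) = 4/(-2 + E) (q(m, E) = (4 + 0)/(-2 + E) = 4/(-2 + E))
Q = -3149/17 (Q = -185 + 4/(-2 - 15) = -185 + 4/(-17) = -185 + 4*(-1/17) = -185 - 4/17 = -3149/17 ≈ -185.24)
j + Q = 468 - 3149/17 = 4807/17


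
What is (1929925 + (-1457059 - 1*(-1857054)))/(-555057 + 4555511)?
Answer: 1164960/2000227 ≈ 0.58241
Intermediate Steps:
(1929925 + (-1457059 - 1*(-1857054)))/(-555057 + 4555511) = (1929925 + (-1457059 + 1857054))/4000454 = (1929925 + 399995)*(1/4000454) = 2329920*(1/4000454) = 1164960/2000227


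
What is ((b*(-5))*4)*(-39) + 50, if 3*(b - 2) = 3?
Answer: 2390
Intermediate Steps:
b = 3 (b = 2 + (⅓)*3 = 2 + 1 = 3)
((b*(-5))*4)*(-39) + 50 = ((3*(-5))*4)*(-39) + 50 = -15*4*(-39) + 50 = -60*(-39) + 50 = 2340 + 50 = 2390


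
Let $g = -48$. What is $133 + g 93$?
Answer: $-4331$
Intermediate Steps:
$133 + g 93 = 133 - 4464 = -4331$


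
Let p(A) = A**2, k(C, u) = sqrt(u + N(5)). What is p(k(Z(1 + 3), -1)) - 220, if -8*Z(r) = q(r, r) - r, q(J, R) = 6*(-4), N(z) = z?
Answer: -216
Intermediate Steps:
q(J, R) = -24
Z(r) = 3 + r/8 (Z(r) = -(-24 - r)/8 = 3 + r/8)
k(C, u) = sqrt(5 + u) (k(C, u) = sqrt(u + 5) = sqrt(5 + u))
p(k(Z(1 + 3), -1)) - 220 = (sqrt(5 - 1))**2 - 220 = (sqrt(4))**2 - 220 = 2**2 - 220 = 4 - 220 = -216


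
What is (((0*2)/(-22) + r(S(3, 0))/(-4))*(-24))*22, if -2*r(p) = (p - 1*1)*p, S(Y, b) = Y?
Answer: -396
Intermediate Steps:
r(p) = -p*(-1 + p)/2 (r(p) = -(p - 1*1)*p/2 = -(p - 1)*p/2 = -(-1 + p)*p/2 = -p*(-1 + p)/2)
(((0*2)/(-22) + r(S(3, 0))/(-4))*(-24))*22 = (((0*2)/(-22) + ((½)*3*(1 - 1*3))/(-4))*(-24))*22 = ((0*(-1/22) + ((½)*3*(1 - 3))*(-¼))*(-24))*22 = ((0 + ((½)*3*(-2))*(-¼))*(-24))*22 = ((0 - 3*(-¼))*(-24))*22 = ((0 + ¾)*(-24))*22 = ((¾)*(-24))*22 = -18*22 = -396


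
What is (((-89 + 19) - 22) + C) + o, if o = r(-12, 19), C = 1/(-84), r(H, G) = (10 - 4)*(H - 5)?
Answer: -16297/84 ≈ -194.01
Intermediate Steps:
r(H, G) = -30 + 6*H (r(H, G) = 6*(-5 + H) = -30 + 6*H)
C = -1/84 ≈ -0.011905
o = -102 (o = -30 + 6*(-12) = -30 - 72 = -102)
(((-89 + 19) - 22) + C) + o = (((-89 + 19) - 22) - 1/84) - 102 = ((-70 - 22) - 1/84) - 102 = (-92 - 1/84) - 102 = -7729/84 - 102 = -16297/84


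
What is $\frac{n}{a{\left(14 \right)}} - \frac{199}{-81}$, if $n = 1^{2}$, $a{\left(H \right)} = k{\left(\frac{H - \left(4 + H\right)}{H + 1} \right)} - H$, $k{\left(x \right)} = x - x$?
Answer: $\frac{2705}{1134} \approx 2.3854$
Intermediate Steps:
$k{\left(x \right)} = 0$
$a{\left(H \right)} = - H$ ($a{\left(H \right)} = 0 - H = - H$)
$n = 1$
$\frac{n}{a{\left(14 \right)}} - \frac{199}{-81} = 1 \frac{1}{\left(-1\right) 14} - \frac{199}{-81} = 1 \frac{1}{-14} - - \frac{199}{81} = 1 \left(- \frac{1}{14}\right) + \frac{199}{81} = - \frac{1}{14} + \frac{199}{81} = \frac{2705}{1134}$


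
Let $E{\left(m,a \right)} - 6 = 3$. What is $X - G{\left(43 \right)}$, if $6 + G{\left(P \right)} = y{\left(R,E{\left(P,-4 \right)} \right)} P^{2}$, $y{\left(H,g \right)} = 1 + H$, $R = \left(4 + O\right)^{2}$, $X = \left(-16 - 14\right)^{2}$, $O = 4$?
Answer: $-119279$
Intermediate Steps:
$E{\left(m,a \right)} = 9$ ($E{\left(m,a \right)} = 6 + 3 = 9$)
$X = 900$ ($X = \left(-30\right)^{2} = 900$)
$R = 64$ ($R = \left(4 + 4\right)^{2} = 8^{2} = 64$)
$G{\left(P \right)} = -6 + 65 P^{2}$ ($G{\left(P \right)} = -6 + \left(1 + 64\right) P^{2} = -6 + 65 P^{2}$)
$X - G{\left(43 \right)} = 900 - \left(-6 + 65 \cdot 43^{2}\right) = 900 - \left(-6 + 65 \cdot 1849\right) = 900 - \left(-6 + 120185\right) = 900 - 120179 = -119279$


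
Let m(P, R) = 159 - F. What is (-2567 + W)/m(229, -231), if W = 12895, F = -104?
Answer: 10328/263 ≈ 39.270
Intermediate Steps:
m(P, R) = 263 (m(P, R) = 159 - 1*(-104) = 159 + 104 = 263)
(-2567 + W)/m(229, -231) = (-2567 + 12895)/263 = 10328*(1/263) = 10328/263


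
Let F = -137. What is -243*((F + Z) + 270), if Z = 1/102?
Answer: -1098927/34 ≈ -32321.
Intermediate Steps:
Z = 1/102 ≈ 0.0098039
-243*((F + Z) + 270) = -243*((-137 + 1/102) + 270) = -243*(-13973/102 + 270) = -243*13567/102 = -1098927/34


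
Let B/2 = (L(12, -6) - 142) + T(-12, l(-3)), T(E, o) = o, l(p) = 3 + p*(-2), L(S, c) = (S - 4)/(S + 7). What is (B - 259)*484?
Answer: -4820156/19 ≈ -2.5369e+5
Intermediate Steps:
L(S, c) = (-4 + S)/(7 + S)
l(p) = 3 - 2*p
B = -5038/19 (B = 2*(((-4 + 12)/(7 + 12) - 142) + (3 - 2*(-3))) = 2*((8/19 - 142) + (3 + 6)) = 2*(((1/19)*8 - 142) + 9) = 2*((8/19 - 142) + 9) = 2*(-2690/19 + 9) = 2*(-2519/19) = -5038/19 ≈ -265.16)
(B - 259)*484 = (-5038/19 - 259)*484 = -9959/19*484 = -4820156/19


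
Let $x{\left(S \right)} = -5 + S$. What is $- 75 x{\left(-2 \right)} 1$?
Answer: $525$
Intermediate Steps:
$- 75 x{\left(-2 \right)} 1 = - 75 \left(-5 - 2\right) 1 = \left(-75\right) \left(-7\right) 1 = 525 \cdot 1 = 525$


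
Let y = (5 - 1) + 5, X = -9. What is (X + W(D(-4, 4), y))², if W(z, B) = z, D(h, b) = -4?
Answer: 169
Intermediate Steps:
y = 9 (y = 4 + 5 = 9)
(X + W(D(-4, 4), y))² = (-9 - 4)² = (-13)² = 169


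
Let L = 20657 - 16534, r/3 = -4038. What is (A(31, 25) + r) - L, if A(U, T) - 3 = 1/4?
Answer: -64935/4 ≈ -16234.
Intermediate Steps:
r = -12114 (r = 3*(-4038) = -12114)
A(U, T) = 13/4 (A(U, T) = 3 + 1/4 = 3 + ¼ = 13/4)
L = 4123
(A(31, 25) + r) - L = (13/4 - 12114) - 1*4123 = -48443/4 - 4123 = -64935/4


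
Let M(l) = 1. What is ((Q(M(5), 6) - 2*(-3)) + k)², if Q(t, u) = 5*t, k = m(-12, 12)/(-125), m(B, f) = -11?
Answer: 1920996/15625 ≈ 122.94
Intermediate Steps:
k = 11/125 (k = -11/(-125) = -11*(-1/125) = 11/125 ≈ 0.088000)
((Q(M(5), 6) - 2*(-3)) + k)² = ((5*1 - 2*(-3)) + 11/125)² = ((5 + 6) + 11/125)² = (11 + 11/125)² = (1386/125)² = 1920996/15625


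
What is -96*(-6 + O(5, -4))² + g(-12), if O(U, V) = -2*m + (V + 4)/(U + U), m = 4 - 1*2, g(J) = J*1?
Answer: -9612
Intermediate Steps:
g(J) = J
m = 2 (m = 4 - 2 = 2)
O(U, V) = -4 + (4 + V)/(2*U) (O(U, V) = -2*2 + (V + 4)/(U + U) = -4 + (4 + V)/((2*U)) = -4 + (4 + V)*(1/(2*U)) = -4 + (4 + V)/(2*U))
-96*(-6 + O(5, -4))² + g(-12) = -96*(-6 + (½)*(4 - 4 - 8*5)/5)² - 12 = -96*(-6 + (½)*(⅕)*(4 - 4 - 40))² - 12 = -96*(-6 + (½)*(⅕)*(-40))² - 12 = -96*(-6 - 4)² - 12 = -96*(-10)² - 12 = -96*100 - 12 = -9600 - 12 = -9612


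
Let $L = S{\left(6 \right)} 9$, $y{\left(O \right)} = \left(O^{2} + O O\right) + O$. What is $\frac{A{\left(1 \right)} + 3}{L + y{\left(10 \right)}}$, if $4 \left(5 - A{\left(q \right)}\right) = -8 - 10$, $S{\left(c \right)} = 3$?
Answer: $\frac{25}{474} \approx 0.052743$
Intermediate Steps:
$y{\left(O \right)} = O + 2 O^{2}$ ($y{\left(O \right)} = \left(O^{2} + O^{2}\right) + O = 2 O^{2} + O = O + 2 O^{2}$)
$L = 27$ ($L = 3 \cdot 9 = 27$)
$A{\left(q \right)} = \frac{19}{2}$ ($A{\left(q \right)} = 5 - \frac{-8 - 10}{4} = 5 - - \frac{9}{2} = 5 + \frac{9}{2} = \frac{19}{2}$)
$\frac{A{\left(1 \right)} + 3}{L + y{\left(10 \right)}} = \frac{\frac{19}{2} + 3}{27 + 10 \left(1 + 2 \cdot 10\right)} = \frac{25}{2 \left(27 + 10 \left(1 + 20\right)\right)} = \frac{25}{2 \left(27 + 10 \cdot 21\right)} = \frac{25}{2 \left(27 + 210\right)} = \frac{25}{2 \cdot 237} = \frac{25}{2} \cdot \frac{1}{237} = \frac{25}{474}$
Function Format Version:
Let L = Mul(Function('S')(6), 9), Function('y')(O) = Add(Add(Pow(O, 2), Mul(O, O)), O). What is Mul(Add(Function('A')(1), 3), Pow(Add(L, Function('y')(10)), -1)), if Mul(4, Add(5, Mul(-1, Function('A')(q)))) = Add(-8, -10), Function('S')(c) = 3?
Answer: Rational(25, 474) ≈ 0.052743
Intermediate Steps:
Function('y')(O) = Add(O, Mul(2, Pow(O, 2))) (Function('y')(O) = Add(Add(Pow(O, 2), Pow(O, 2)), O) = Add(Mul(2, Pow(O, 2)), O) = Add(O, Mul(2, Pow(O, 2))))
L = 27 (L = Mul(3, 9) = 27)
Function('A')(q) = Rational(19, 2) (Function('A')(q) = Add(5, Mul(Rational(-1, 4), Add(-8, -10))) = Add(5, Mul(Rational(-1, 4), -18)) = Add(5, Rational(9, 2)) = Rational(19, 2))
Mul(Add(Function('A')(1), 3), Pow(Add(L, Function('y')(10)), -1)) = Mul(Add(Rational(19, 2), 3), Pow(Add(27, Mul(10, Add(1, Mul(2, 10)))), -1)) = Mul(Rational(25, 2), Pow(Add(27, Mul(10, Add(1, 20))), -1)) = Mul(Rational(25, 2), Pow(Add(27, Mul(10, 21)), -1)) = Mul(Rational(25, 2), Pow(Add(27, 210), -1)) = Mul(Rational(25, 2), Pow(237, -1)) = Mul(Rational(25, 2), Rational(1, 237)) = Rational(25, 474)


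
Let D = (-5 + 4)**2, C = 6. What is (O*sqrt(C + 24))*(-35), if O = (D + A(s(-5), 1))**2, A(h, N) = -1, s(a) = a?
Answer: 0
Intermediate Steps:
D = 1 (D = (-1)**2 = 1)
O = 0 (O = (1 - 1)**2 = 0**2 = 0)
(O*sqrt(C + 24))*(-35) = (0*sqrt(6 + 24))*(-35) = (0*sqrt(30))*(-35) = 0*(-35) = 0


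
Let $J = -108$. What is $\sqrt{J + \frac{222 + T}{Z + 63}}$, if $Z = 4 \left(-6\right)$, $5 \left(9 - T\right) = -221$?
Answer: $\frac{2 i \sqrt{959595}}{195} \approx 10.047 i$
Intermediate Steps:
$T = \frac{266}{5}$ ($T = 9 - - \frac{221}{5} = 9 + \frac{221}{5} = \frac{266}{5} \approx 53.2$)
$Z = -24$
$\sqrt{J + \frac{222 + T}{Z + 63}} = \sqrt{-108 + \frac{222 + \frac{266}{5}}{-24 + 63}} = \sqrt{-108 + \frac{1376}{5 \cdot 39}} = \sqrt{-108 + \frac{1376}{5} \cdot \frac{1}{39}} = \sqrt{-108 + \frac{1376}{195}} = \sqrt{- \frac{19684}{195}} = \frac{2 i \sqrt{959595}}{195}$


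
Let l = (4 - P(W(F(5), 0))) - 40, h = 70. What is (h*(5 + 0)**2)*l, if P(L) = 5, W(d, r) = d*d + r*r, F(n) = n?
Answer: -71750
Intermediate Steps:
W(d, r) = d**2 + r**2
l = -41 (l = (4 - 1*5) - 40 = (4 - 5) - 40 = -1 - 40 = -41)
(h*(5 + 0)**2)*l = (70*(5 + 0)**2)*(-41) = (70*5**2)*(-41) = (70*25)*(-41) = 1750*(-41) = -71750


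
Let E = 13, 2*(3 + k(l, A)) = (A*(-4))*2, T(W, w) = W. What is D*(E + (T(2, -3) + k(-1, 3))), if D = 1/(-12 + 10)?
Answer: 0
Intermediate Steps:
k(l, A) = -3 - 4*A (k(l, A) = -3 + ((A*(-4))*2)/2 = -3 + (-4*A*2)/2 = -3 + (-8*A)/2 = -3 - 4*A)
D = -½ (D = 1/(-2) = -½ ≈ -0.50000)
D*(E + (T(2, -3) + k(-1, 3))) = -(13 + (2 + (-3 - 4*3)))/2 = -(13 + (2 + (-3 - 12)))/2 = -(13 + (2 - 15))/2 = -(13 - 13)/2 = -½*0 = 0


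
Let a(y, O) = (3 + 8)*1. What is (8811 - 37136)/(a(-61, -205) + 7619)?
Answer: -5665/1526 ≈ -3.7123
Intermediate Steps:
a(y, O) = 11 (a(y, O) = 11*1 = 11)
(8811 - 37136)/(a(-61, -205) + 7619) = (8811 - 37136)/(11 + 7619) = -28325/7630 = -28325*1/7630 = -5665/1526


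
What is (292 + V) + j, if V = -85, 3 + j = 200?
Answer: 404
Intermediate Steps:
j = 197 (j = -3 + 200 = 197)
(292 + V) + j = (292 - 85) + 197 = 207 + 197 = 404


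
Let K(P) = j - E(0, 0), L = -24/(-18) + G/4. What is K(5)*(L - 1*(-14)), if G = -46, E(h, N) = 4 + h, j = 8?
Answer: 46/3 ≈ 15.333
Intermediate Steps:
L = -61/6 (L = -24/(-18) - 46/4 = -24*(-1/18) - 46*¼ = 4/3 - 23/2 = -61/6 ≈ -10.167)
K(P) = 4 (K(P) = 8 - (4 + 0) = 8 - 1*4 = 8 - 4 = 4)
K(5)*(L - 1*(-14)) = 4*(-61/6 - 1*(-14)) = 4*(-61/6 + 14) = 4*(23/6) = 46/3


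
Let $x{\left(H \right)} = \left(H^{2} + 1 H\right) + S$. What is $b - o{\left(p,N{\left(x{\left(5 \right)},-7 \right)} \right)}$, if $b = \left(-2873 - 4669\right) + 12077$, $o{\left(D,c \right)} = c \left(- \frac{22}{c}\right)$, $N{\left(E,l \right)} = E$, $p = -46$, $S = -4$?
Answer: $4557$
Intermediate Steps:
$x{\left(H \right)} = -4 + H + H^{2}$ ($x{\left(H \right)} = \left(H^{2} + 1 H\right) - 4 = \left(H^{2} + H\right) - 4 = \left(H + H^{2}\right) - 4 = -4 + H + H^{2}$)
$o{\left(D,c \right)} = -22$
$b = 4535$ ($b = \left(-2873 - 4669\right) + 12077 = -7542 + 12077 = 4535$)
$b - o{\left(p,N{\left(x{\left(5 \right)},-7 \right)} \right)} = 4535 - -22 = 4535 + 22 = 4557$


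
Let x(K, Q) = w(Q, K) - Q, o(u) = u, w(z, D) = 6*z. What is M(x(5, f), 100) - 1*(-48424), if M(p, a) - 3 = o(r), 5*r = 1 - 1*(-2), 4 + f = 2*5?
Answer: 242138/5 ≈ 48428.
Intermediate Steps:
f = 6 (f = -4 + 2*5 = -4 + 10 = 6)
r = ⅗ (r = (1 - 1*(-2))/5 = (1 + 2)/5 = (⅕)*3 = ⅗ ≈ 0.60000)
x(K, Q) = 5*Q (x(K, Q) = 6*Q - Q = 5*Q)
M(p, a) = 18/5 (M(p, a) = 3 + ⅗ = 18/5)
M(x(5, f), 100) - 1*(-48424) = 18/5 - 1*(-48424) = 18/5 + 48424 = 242138/5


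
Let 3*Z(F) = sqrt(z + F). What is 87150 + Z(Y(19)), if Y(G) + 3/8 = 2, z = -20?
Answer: 87150 + 7*I*sqrt(6)/12 ≈ 87150.0 + 1.4289*I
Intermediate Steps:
Y(G) = 13/8 (Y(G) = -3/8 + 2 = 13/8)
Z(F) = sqrt(-20 + F)/3
87150 + Z(Y(19)) = 87150 + sqrt(-20 + 13/8)/3 = 87150 + sqrt(-147/8)/3 = 87150 + (7*I*sqrt(6)/4)/3 = 87150 + 7*I*sqrt(6)/12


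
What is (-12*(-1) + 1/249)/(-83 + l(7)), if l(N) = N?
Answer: -2989/18924 ≈ -0.15795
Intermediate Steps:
(-12*(-1) + 1/249)/(-83 + l(7)) = (-12*(-1) + 1/249)/(-83 + 7) = (12 + 1/249)/(-76) = (2989/249)*(-1/76) = -2989/18924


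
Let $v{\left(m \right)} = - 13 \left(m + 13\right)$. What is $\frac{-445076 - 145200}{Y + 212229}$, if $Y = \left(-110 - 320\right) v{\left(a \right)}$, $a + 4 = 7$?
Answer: $- \frac{590276}{301669} \approx -1.9567$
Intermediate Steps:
$a = 3$ ($a = -4 + 7 = 3$)
$v{\left(m \right)} = -169 - 13 m$ ($v{\left(m \right)} = - 13 \left(13 + m\right) = -169 - 13 m$)
$Y = 89440$ ($Y = \left(-110 - 320\right) \left(-169 - 39\right) = - 430 \left(-169 - 39\right) = \left(-430\right) \left(-208\right) = 89440$)
$\frac{-445076 - 145200}{Y + 212229} = \frac{-445076 - 145200}{89440 + 212229} = - \frac{590276}{301669}$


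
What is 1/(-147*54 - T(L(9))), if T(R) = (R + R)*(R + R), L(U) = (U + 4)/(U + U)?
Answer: -81/643147 ≈ -0.00012594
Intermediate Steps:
L(U) = (4 + U)/(2*U) (L(U) = (4 + U)/((2*U)) = (4 + U)*(1/(2*U)) = (4 + U)/(2*U))
T(R) = 4*R² (T(R) = (2*R)*(2*R) = 4*R²)
1/(-147*54 - T(L(9))) = 1/(-147*54 - 4*((½)*(4 + 9)/9)²) = 1/(-7938 - 4*((½)*(⅑)*13)²) = 1/(-7938 - 4*(13/18)²) = 1/(-7938 - 4*169/324) = 1/(-7938 - 1*169/81) = 1/(-7938 - 169/81) = 1/(-643147/81) = -81/643147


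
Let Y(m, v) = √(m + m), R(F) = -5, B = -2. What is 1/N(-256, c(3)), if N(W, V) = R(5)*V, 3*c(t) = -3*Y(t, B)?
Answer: √6/30 ≈ 0.081650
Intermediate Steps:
Y(m, v) = √2*√m (Y(m, v) = √(2*m) = √2*√m)
c(t) = -√2*√t (c(t) = (-3*√2*√t)/3 = -√2*√t)
N(W, V) = -5*V
1/N(-256, c(3)) = 1/(-(-5)*√2*√3) = 1/(-(-5)*√6) = 1/(5*√6) = √6/30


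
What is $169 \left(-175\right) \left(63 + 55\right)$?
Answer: $-3489850$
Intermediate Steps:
$169 \left(-175\right) \left(63 + 55\right) = \left(-29575\right) 118 = -3489850$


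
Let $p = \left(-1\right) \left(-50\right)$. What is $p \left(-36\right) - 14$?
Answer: $-1814$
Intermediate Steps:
$p = 50$
$p \left(-36\right) - 14 = 50 \left(-36\right) - 14 = -1800 - 14 = -1814$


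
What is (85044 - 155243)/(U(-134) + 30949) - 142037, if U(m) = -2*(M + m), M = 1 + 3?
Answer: -4432902932/31209 ≈ -1.4204e+5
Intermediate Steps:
M = 4
U(m) = -8 - 2*m (U(m) = -2*(4 + m) = -8 - 2*m)
(85044 - 155243)/(U(-134) + 30949) - 142037 = (85044 - 155243)/((-8 - 2*(-134)) + 30949) - 142037 = -70199/((-8 + 268) + 30949) - 142037 = -70199/(260 + 30949) - 142037 = -70199/31209 - 142037 = -4432902932/31209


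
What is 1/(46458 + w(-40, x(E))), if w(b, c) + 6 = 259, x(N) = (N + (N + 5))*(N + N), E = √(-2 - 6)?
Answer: 1/46711 ≈ 2.1408e-5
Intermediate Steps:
E = 2*I*√2 (E = √(-8) = 2*I*√2 ≈ 2.8284*I)
x(N) = 2*N*(5 + 2*N) (x(N) = (N + (5 + N))*(2*N) = (5 + 2*N)*(2*N) = 2*N*(5 + 2*N))
w(b, c) = 253 (w(b, c) = -6 + 259 = 253)
1/(46458 + w(-40, x(E))) = 1/(46458 + 253) = 1/46711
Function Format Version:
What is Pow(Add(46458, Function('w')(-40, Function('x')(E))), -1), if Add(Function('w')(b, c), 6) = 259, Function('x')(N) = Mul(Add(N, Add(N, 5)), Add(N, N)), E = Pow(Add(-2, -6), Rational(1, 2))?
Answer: Rational(1, 46711) ≈ 2.1408e-5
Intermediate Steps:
E = Mul(2, I, Pow(2, Rational(1, 2))) (E = Pow(-8, Rational(1, 2)) = Mul(2, I, Pow(2, Rational(1, 2))) ≈ Mul(2.8284, I))
Function('x')(N) = Mul(2, N, Add(5, Mul(2, N))) (Function('x')(N) = Mul(Add(N, Add(5, N)), Mul(2, N)) = Mul(Add(5, Mul(2, N)), Mul(2, N)) = Mul(2, N, Add(5, Mul(2, N))))
Function('w')(b, c) = 253 (Function('w')(b, c) = Add(-6, 259) = 253)
Pow(Add(46458, Function('w')(-40, Function('x')(E))), -1) = Pow(Add(46458, 253), -1) = Pow(46711, -1) = Rational(1, 46711)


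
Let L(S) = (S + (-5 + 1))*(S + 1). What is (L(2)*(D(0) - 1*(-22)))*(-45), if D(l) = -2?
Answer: 5400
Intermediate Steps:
L(S) = (1 + S)*(-4 + S) (L(S) = (S - 4)*(1 + S) = (-4 + S)*(1 + S) = (1 + S)*(-4 + S))
(L(2)*(D(0) - 1*(-22)))*(-45) = ((-4 + 2**2 - 3*2)*(-2 - 1*(-22)))*(-45) = ((-4 + 4 - 6)*(-2 + 22))*(-45) = -6*20*(-45) = -120*(-45) = 5400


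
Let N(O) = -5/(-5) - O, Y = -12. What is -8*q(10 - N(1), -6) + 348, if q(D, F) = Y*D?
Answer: 1308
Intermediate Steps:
N(O) = 1 - O (N(O) = -5*(-⅕) - O = 1 - O)
q(D, F) = -12*D
-8*q(10 - N(1), -6) + 348 = -(-96)*(10 - (1 - 1*1)) + 348 = -(-96)*(10 - (1 - 1)) + 348 = -(-96)*(10 - 1*0) + 348 = -(-96)*(10 + 0) + 348 = -(-96)*10 + 348 = -8*(-120) + 348 = 960 + 348 = 1308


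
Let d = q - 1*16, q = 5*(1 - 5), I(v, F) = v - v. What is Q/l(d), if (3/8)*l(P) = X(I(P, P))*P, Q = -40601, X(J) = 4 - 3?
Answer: 40601/96 ≈ 422.93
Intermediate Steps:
I(v, F) = 0
X(J) = 1
q = -20 (q = 5*(-4) = -20)
d = -36 (d = -20 - 1*16 = -20 - 16 = -36)
l(P) = 8*P/3 (l(P) = 8*(1*P)/3 = 8*P/3)
Q/l(d) = -40601/((8/3)*(-36)) = -40601/(-96) = -40601*(-1/96) = 40601/96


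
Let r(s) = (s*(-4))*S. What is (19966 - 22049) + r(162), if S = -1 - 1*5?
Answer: 1805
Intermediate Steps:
S = -6 (S = -1 - 5 = -6)
r(s) = 24*s (r(s) = (s*(-4))*(-6) = -4*s*(-6) = 24*s)
(19966 - 22049) + r(162) = (19966 - 22049) + 24*162 = -2083 + 3888 = 1805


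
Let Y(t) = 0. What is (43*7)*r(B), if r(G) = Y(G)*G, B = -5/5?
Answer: 0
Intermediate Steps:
B = -1 (B = -5*⅕ = -1)
r(G) = 0 (r(G) = 0*G = 0)
(43*7)*r(B) = (43*7)*0 = 301*0 = 0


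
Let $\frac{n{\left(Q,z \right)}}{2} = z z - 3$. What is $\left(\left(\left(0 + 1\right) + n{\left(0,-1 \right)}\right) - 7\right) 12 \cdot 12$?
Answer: $-1440$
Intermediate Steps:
$n{\left(Q,z \right)} = -6 + 2 z^{2}$ ($n{\left(Q,z \right)} = 2 \left(z z - 3\right) = 2 \left(z^{2} - 3\right) = 2 \left(-3 + z^{2}\right) = -6 + 2 z^{2}$)
$\left(\left(\left(0 + 1\right) + n{\left(0,-1 \right)}\right) - 7\right) 12 \cdot 12 = \left(\left(\left(0 + 1\right) - \left(6 - 2 \left(-1\right)^{2}\right)\right) - 7\right) 12 \cdot 12 = \left(\left(1 + \left(-6 + 2 \cdot 1\right)\right) - 7\right) 12 \cdot 12 = \left(\left(1 + \left(-6 + 2\right)\right) - 7\right) 12 \cdot 12 = \left(\left(1 - 4\right) - 7\right) 12 \cdot 12 = \left(-3 - 7\right) 12 \cdot 12 = \left(-10\right) 12 \cdot 12 = \left(-120\right) 12 = -1440$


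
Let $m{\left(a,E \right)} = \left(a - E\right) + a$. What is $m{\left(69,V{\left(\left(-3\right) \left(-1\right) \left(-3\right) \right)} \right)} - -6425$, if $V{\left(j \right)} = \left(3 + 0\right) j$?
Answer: $6590$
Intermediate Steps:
$V{\left(j \right)} = 3 j$
$m{\left(a,E \right)} = - E + 2 a$
$m{\left(69,V{\left(\left(-3\right) \left(-1\right) \left(-3\right) \right)} \right)} - -6425 = \left(- 3 \left(-3\right) \left(-1\right) \left(-3\right) + 2 \cdot 69\right) - -6425 = \left(- 3 \cdot 3 \left(-3\right) + 138\right) + 6425 = \left(- 3 \left(-9\right) + 138\right) + 6425 = \left(\left(-1\right) \left(-27\right) + 138\right) + 6425 = \left(27 + 138\right) + 6425 = 165 + 6425 = 6590$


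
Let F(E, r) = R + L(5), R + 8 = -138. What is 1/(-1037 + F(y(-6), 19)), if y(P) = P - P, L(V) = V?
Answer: -1/1178 ≈ -0.00084890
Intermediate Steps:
R = -146 (R = -8 - 138 = -146)
y(P) = 0
F(E, r) = -141 (F(E, r) = -146 + 5 = -141)
1/(-1037 + F(y(-6), 19)) = 1/(-1037 - 141) = 1/(-1178) = -1/1178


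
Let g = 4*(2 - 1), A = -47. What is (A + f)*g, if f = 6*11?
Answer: 76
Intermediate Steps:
f = 66
g = 4 (g = 4*1 = 4)
(A + f)*g = (-47 + 66)*4 = 19*4 = 76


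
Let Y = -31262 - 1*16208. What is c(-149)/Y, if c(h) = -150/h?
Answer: -15/707303 ≈ -2.1207e-5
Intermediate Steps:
Y = -47470 (Y = -31262 - 16208 = -47470)
c(-149)/Y = -150/(-149)/(-47470) = -150*(-1/149)*(-1/47470) = (150/149)*(-1/47470) = -15/707303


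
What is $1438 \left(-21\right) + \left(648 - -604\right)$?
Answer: $-28946$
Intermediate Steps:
$1438 \left(-21\right) + \left(648 - -604\right) = -30198 + \left(648 + 604\right) = -30198 + 1252 = -28946$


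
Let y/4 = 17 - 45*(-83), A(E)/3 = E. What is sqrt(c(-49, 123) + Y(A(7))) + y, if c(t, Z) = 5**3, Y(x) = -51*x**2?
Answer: 15008 + I*sqrt(22366) ≈ 15008.0 + 149.55*I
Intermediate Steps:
A(E) = 3*E
c(t, Z) = 125
y = 15008 (y = 4*(17 - 45*(-83)) = 4*(17 + 3735) = 4*3752 = 15008)
sqrt(c(-49, 123) + Y(A(7))) + y = sqrt(125 - 51*(3*7)**2) + 15008 = sqrt(125 - 51*21**2) + 15008 = sqrt(125 - 51*441) + 15008 = sqrt(125 - 22491) + 15008 = sqrt(-22366) + 15008 = I*sqrt(22366) + 15008 = 15008 + I*sqrt(22366)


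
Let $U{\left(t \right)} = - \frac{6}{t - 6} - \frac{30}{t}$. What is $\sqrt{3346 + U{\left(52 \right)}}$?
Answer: $\frac{\sqrt{1196290030}}{598} \approx 57.839$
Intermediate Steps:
$U{\left(t \right)} = - \frac{30}{t} - \frac{6}{-6 + t}$ ($U{\left(t \right)} = - \frac{6}{-6 + t} - \frac{30}{t} = - \frac{30}{t} - \frac{6}{-6 + t}$)
$\sqrt{3346 + U{\left(52 \right)}} = \sqrt{3346 + \frac{36 \left(5 - 52\right)}{52 \left(-6 + 52\right)}} = \sqrt{3346 + 36 \cdot \frac{1}{52} \cdot \frac{1}{46} \left(5 - 52\right)} = \sqrt{3346 + 36 \cdot \frac{1}{52} \cdot \frac{1}{46} \left(-47\right)} = \sqrt{3346 - \frac{423}{598}} = \sqrt{\frac{2000485}{598}} = \frac{\sqrt{1196290030}}{598}$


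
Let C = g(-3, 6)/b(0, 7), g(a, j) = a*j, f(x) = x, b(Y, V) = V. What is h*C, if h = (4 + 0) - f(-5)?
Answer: -162/7 ≈ -23.143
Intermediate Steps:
h = 9 (h = (4 + 0) - 1*(-5) = 4 + 5 = 9)
C = -18/7 (C = -3*6/7 = -18*⅐ = -18/7 ≈ -2.5714)
h*C = 9*(-18/7) = -162/7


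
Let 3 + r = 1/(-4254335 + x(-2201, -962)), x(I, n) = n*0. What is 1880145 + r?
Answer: 7998753915569/4254335 ≈ 1.8801e+6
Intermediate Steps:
x(I, n) = 0
r = -12763006/4254335 (r = -3 + 1/(-4254335 + 0) = -3 + 1/(-4254335) = -3 - 1/4254335 = -12763006/4254335 ≈ -3.0000)
1880145 + r = 1880145 - 12763006/4254335 = 7998753915569/4254335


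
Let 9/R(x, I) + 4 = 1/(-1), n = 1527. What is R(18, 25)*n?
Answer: -13743/5 ≈ -2748.6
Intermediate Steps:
R(x, I) = -9/5 (R(x, I) = 9/(-4 + 1/(-1)) = 9/(-4 - 1) = 9/(-5) = 9*(-⅕) = -9/5)
R(18, 25)*n = -9/5*1527 = -13743/5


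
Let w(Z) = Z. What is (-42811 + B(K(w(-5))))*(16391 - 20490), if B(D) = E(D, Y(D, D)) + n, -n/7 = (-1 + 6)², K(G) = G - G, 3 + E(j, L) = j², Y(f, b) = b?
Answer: 176211911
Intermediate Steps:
E(j, L) = -3 + j²
K(G) = 0
n = -175 (n = -7*(-1 + 6)² = -7*5² = -7*25 = -175)
B(D) = -178 + D² (B(D) = (-3 + D²) - 175 = -178 + D²)
(-42811 + B(K(w(-5))))*(16391 - 20490) = (-42811 + (-178 + 0²))*(16391 - 20490) = (-42811 + (-178 + 0))*(-4099) = (-42811 - 178)*(-4099) = -42989*(-4099) = 176211911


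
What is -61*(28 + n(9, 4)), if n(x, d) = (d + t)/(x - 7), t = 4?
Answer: -1952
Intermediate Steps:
n(x, d) = (4 + d)/(-7 + x) (n(x, d) = (d + 4)/(x - 7) = (4 + d)/(-7 + x))
-61*(28 + n(9, 4)) = -61*(28 + (4 + 4)/(-7 + 9)) = -61*(28 + 8/2) = -61*(28 + (½)*8) = -61*(28 + 4) = -61*32 = -1952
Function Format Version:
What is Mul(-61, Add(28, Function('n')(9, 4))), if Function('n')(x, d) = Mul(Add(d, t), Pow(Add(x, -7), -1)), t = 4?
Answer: -1952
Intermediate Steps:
Function('n')(x, d) = Mul(Pow(Add(-7, x), -1), Add(4, d)) (Function('n')(x, d) = Mul(Add(d, 4), Pow(Add(x, -7), -1)) = Mul(Add(4, d), Pow(Add(-7, x), -1)) = Mul(Pow(Add(-7, x), -1), Add(4, d)))
Mul(-61, Add(28, Function('n')(9, 4))) = Mul(-61, Add(28, Mul(Pow(Add(-7, 9), -1), Add(4, 4)))) = Mul(-61, Add(28, Mul(Pow(2, -1), 8))) = Mul(-61, Add(28, Mul(Rational(1, 2), 8))) = Mul(-61, Add(28, 4)) = Mul(-61, 32) = -1952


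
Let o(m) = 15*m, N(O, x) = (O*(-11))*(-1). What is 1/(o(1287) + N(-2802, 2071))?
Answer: -1/11517 ≈ -8.6828e-5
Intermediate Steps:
N(O, x) = 11*O (N(O, x) = -11*O*(-1) = 11*O)
1/(o(1287) + N(-2802, 2071)) = 1/(15*1287 + 11*(-2802)) = 1/(19305 - 30822) = 1/(-11517) = -1/11517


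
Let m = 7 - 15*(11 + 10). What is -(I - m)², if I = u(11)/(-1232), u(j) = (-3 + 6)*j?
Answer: -1189767049/12544 ≈ -94848.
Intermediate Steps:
u(j) = 3*j
m = -308 (m = 7 - 15*21 = 7 - 315 = -308)
I = -3/112 (I = (3*11)/(-1232) = 33*(-1/1232) = -3/112 ≈ -0.026786)
-(I - m)² = -(-3/112 - 1*(-308))² = -(-3/112 + 308)² = -(34493/112)² = -1*1189767049/12544 = -1189767049/12544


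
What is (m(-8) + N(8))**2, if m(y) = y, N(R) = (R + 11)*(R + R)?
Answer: 87616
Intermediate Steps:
N(R) = 2*R*(11 + R) (N(R) = (11 + R)*(2*R) = 2*R*(11 + R))
(m(-8) + N(8))**2 = (-8 + 2*8*(11 + 8))**2 = (-8 + 2*8*19)**2 = (-8 + 304)**2 = 296**2 = 87616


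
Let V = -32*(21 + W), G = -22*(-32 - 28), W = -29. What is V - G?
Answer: -1064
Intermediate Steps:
G = 1320 (G = -22*(-60) = 1320)
V = 256 (V = -32*(21 - 29) = -32*(-8) = 256)
V - G = 256 - 1*1320 = 256 - 1320 = -1064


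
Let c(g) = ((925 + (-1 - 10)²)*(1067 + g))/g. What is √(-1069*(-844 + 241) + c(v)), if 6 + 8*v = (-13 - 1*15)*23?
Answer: √2669847661/65 ≈ 794.93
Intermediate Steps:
v = -325/4 (v = -¾ + ((-13 - 1*15)*23)/8 = -¾ + ((-13 - 15)*23)/8 = -¾ + (-28*23)/8 = -¾ + (⅛)*(-644) = -¾ - 161/2 = -325/4 ≈ -81.250)
c(g) = (1116082 + 1046*g)/g (c(g) = ((925 + (-11)²)*(1067 + g))/g = ((925 + 121)*(1067 + g))/g = (1046*(1067 + g))/g = (1116082 + 1046*g)/g)
√(-1069*(-844 + 241) + c(v)) = √(-1069*(-844 + 241) + (1046 + 1116082/(-325/4))) = √(-1069*(-603) + (1046 + 1116082*(-4/325))) = √(644607 + (1046 - 4464328/325)) = √(644607 - 4124378/325) = √(205372897/325) = √2669847661/65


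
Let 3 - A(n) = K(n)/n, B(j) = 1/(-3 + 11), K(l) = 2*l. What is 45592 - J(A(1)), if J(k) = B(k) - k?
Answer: 364743/8 ≈ 45593.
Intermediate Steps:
B(j) = ⅛ (B(j) = 1/8 = ⅛)
A(n) = 1 (A(n) = 3 - 2*n/n = 3 - 1*2 = 3 - 2 = 1)
J(k) = ⅛ - k
45592 - J(A(1)) = 45592 - (⅛ - 1*1) = 45592 - (⅛ - 1) = 45592 - 1*(-7/8) = 45592 + 7/8 = 364743/8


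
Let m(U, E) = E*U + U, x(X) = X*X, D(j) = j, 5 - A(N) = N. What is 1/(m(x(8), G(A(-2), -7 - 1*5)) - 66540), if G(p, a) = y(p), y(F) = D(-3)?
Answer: -1/66668 ≈ -1.5000e-5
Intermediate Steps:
A(N) = 5 - N
y(F) = -3
G(p, a) = -3
x(X) = X²
m(U, E) = U + E*U
1/(m(x(8), G(A(-2), -7 - 1*5)) - 66540) = 1/(8²*(1 - 3) - 66540) = 1/(64*(-2) - 66540) = 1/(-128 - 66540) = 1/(-66668) = -1/66668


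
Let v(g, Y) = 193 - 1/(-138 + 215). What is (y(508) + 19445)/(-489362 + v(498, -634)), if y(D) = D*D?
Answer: -7122731/12555338 ≈ -0.56731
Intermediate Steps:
y(D) = D²
v(g, Y) = 14860/77 (v(g, Y) = 193 - 1/77 = 14860/77)
(y(508) + 19445)/(-489362 + v(498, -634)) = (508² + 19445)/(-489362 + 14860/77) = (258064 + 19445)/(-37666014/77) = 277509*(-77/37666014) = -7122731/12555338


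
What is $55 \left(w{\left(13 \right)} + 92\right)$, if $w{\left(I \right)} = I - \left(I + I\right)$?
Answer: $4345$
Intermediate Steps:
$w{\left(I \right)} = - I$ ($w{\left(I \right)} = I - 2 I = - I$)
$55 \left(w{\left(13 \right)} + 92\right) = 55 \left(\left(-1\right) 13 + 92\right) = 55 \left(-13 + 92\right) = 55 \cdot 79 = 4345$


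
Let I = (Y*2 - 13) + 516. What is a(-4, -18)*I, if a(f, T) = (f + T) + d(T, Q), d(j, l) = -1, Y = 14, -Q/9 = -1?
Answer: -12213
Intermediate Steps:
Q = 9 (Q = -9*(-1) = 9)
a(f, T) = -1 + T + f (a(f, T) = (f + T) - 1 = (T + f) - 1 = -1 + T + f)
I = 531 (I = (14*2 - 13) + 516 = (28 - 13) + 516 = 15 + 516 = 531)
a(-4, -18)*I = (-1 - 18 - 4)*531 = -23*531 = -12213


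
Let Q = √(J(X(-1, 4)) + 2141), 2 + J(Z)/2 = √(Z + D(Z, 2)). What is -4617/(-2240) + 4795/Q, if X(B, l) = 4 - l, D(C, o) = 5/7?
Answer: 4617/2240 + 4795*√7/√(14959 + 2*√35) ≈ 105.75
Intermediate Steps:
D(C, o) = 5/7 (D(C, o) = 5*(⅐) = 5/7)
J(Z) = -4 + 2*√(5/7 + Z) (J(Z) = -4 + 2*√(Z + 5/7) = -4 + 2*√(5/7 + Z))
Q = √(2137 + 2*√35/7) (Q = √((-4 + 2*√(35 + 49*(4 - 1*4))/7) + 2141) = √((-4 + 2*√(35 + 49*(4 - 4))/7) + 2141) = √((-4 + 2*√(35 + 49*0)/7) + 2141) = √((-4 + 2*√(35 + 0)/7) + 2141) = √((-4 + 2*√35/7) + 2141) = √(2137 + 2*√35/7) ≈ 46.246)
-4617/(-2240) + 4795/Q = -4617/(-2240) + 4795/((√(104713 + 14*√35)/7)) = -4617*(-1/2240) + 4795*(7/√(104713 + 14*√35)) = 4617/2240 + 33565/√(104713 + 14*√35)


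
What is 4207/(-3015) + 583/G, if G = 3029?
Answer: -10985258/9132435 ≈ -1.2029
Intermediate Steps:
4207/(-3015) + 583/G = 4207/(-3015) + 583/3029 = 4207*(-1/3015) + 583*(1/3029) = -4207/3015 + 583/3029 = -10985258/9132435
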